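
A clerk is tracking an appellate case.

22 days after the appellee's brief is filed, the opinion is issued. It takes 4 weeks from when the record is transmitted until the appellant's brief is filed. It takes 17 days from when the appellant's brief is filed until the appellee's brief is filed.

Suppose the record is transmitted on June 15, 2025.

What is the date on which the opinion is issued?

The record is transmitted: Jun 15, 2025.
The appellant's brief is filed: Jun 15, 2025 + 4 weeks = Jul 13, 2025.
The appellee's brief is filed: Jul 13, 2025 + 17 days = Jul 30, 2025.
The opinion is issued: Jul 30, 2025 + 22 days = Aug 21, 2025.

August 21, 2025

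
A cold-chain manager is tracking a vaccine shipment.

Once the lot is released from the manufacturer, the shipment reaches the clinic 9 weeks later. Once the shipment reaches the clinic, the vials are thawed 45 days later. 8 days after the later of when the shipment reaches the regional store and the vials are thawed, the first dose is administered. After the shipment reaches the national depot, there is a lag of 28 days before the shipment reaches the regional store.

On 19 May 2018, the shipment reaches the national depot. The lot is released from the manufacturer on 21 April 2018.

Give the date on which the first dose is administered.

15 August 2018

The shipment reaches the national depot: May 19, 2018.
The shipment reaches the regional store: May 19, 2018 + 28 days = Jun 16, 2018.
The lot is released from the manufacturer: Apr 21, 2018.
The shipment reaches the clinic: Apr 21, 2018 + 9 weeks = Jun 23, 2018.
The vials are thawed: Jun 23, 2018 + 45 days = Aug 7, 2018.
Both prerequisites met — the shipment reaches the regional store (Jun 16, 2018), the vials are thawed (Aug 7, 2018); the later is Aug 7, 2018.
The first dose is administered: Aug 7, 2018 + 8 days = Aug 15, 2018.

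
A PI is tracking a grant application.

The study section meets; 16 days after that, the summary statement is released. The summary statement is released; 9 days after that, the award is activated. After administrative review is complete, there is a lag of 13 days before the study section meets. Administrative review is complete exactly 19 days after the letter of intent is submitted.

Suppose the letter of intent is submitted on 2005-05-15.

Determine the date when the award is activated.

The letter of intent is submitted: May 15, 2005.
Administrative review is complete: May 15, 2005 + 19 days = Jun 3, 2005.
The study section meets: Jun 3, 2005 + 13 days = Jun 16, 2005.
The summary statement is released: Jun 16, 2005 + 16 days = Jul 2, 2005.
The award is activated: Jul 2, 2005 + 9 days = Jul 11, 2005.

2005-07-11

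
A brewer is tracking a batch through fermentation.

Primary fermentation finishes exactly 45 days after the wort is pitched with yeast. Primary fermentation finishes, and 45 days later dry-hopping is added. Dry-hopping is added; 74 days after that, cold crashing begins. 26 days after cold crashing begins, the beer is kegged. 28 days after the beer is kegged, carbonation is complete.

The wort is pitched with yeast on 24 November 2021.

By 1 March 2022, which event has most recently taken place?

The wort is pitched with yeast: Nov 24, 2021.
Primary fermentation finishes: Nov 24, 2021 + 45 days = Jan 8, 2022.
Dry-hopping is added: Jan 8, 2022 + 45 days = Feb 22, 2022.
Cold crashing begins: Feb 22, 2022 + 74 days = May 7, 2022.
The beer is kegged: May 7, 2022 + 26 days = Jun 2, 2022.
Carbonation is complete: Jun 2, 2022 + 28 days = Jun 30, 2022.
Mar 1, 2022 falls between when dry-hopping is added (Feb 22, 2022) and when cold crashing begins (May 7, 2022).

Dry-hopping is added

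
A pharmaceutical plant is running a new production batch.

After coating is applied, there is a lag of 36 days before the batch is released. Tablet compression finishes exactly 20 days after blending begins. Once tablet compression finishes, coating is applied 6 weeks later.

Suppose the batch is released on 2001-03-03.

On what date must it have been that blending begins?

The batch is released: Mar 3, 2001.
Coating is applied: Mar 3, 2001 − 36 days = Jan 26, 2001.
Tablet compression finishes: Jan 26, 2001 − 6 weeks = Dec 15, 2000.
Blending begins: Dec 15, 2000 − 20 days = Nov 25, 2000.

2000-11-25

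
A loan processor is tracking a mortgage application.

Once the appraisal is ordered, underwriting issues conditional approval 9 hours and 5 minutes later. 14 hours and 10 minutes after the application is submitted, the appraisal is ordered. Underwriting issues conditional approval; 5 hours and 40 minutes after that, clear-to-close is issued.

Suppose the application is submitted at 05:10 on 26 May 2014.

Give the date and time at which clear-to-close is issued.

10:05 on 27 May 2014

The application is submitted: 05:10 May 26, 2014.
The appraisal is ordered: 05:10 May 26, 2014 + 14h10m = 19:20 May 26, 2014.
Underwriting issues conditional approval: 19:20 May 26, 2014 + 9h05m = 04:25 May 27, 2014.
Clear-to-close is issued: 04:25 May 27, 2014 + 5h40m = 10:05 May 27, 2014.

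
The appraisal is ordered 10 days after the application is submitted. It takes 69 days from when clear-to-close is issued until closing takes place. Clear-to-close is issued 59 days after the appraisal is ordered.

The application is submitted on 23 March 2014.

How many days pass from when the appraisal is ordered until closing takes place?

128 days

Causal path: the appraisal is ordered → clear-to-close is issued → closing takes place.
Total delay along the path: 59 + 69 = 128 days.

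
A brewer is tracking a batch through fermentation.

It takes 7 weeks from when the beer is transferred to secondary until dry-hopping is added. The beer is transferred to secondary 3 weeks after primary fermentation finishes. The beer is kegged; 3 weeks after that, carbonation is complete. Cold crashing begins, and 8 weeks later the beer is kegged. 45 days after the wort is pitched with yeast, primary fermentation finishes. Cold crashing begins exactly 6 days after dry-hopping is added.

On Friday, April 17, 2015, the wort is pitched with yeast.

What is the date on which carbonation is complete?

Sunday, November 1, 2015

The wort is pitched with yeast: Apr 17, 2015.
Primary fermentation finishes: Apr 17, 2015 + 45 days = Jun 1, 2015.
The beer is transferred to secondary: Jun 1, 2015 + 3 weeks = Jun 22, 2015.
Dry-hopping is added: Jun 22, 2015 + 7 weeks = Aug 10, 2015.
Cold crashing begins: Aug 10, 2015 + 6 days = Aug 16, 2015.
The beer is kegged: Aug 16, 2015 + 8 weeks = Oct 11, 2015.
Carbonation is complete: Oct 11, 2015 + 3 weeks = Nov 1, 2015.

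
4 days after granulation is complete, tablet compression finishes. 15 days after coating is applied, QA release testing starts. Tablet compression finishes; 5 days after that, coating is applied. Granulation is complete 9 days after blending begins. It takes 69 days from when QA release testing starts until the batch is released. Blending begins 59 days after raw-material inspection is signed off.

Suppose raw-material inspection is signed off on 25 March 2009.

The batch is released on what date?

Raw-material inspection is signed off: Mar 25, 2009.
Blending begins: Mar 25, 2009 + 59 days = May 23, 2009.
Granulation is complete: May 23, 2009 + 9 days = Jun 1, 2009.
Tablet compression finishes: Jun 1, 2009 + 4 days = Jun 5, 2009.
Coating is applied: Jun 5, 2009 + 5 days = Jun 10, 2009.
QA release testing starts: Jun 10, 2009 + 15 days = Jun 25, 2009.
The batch is released: Jun 25, 2009 + 69 days = Sep 2, 2009.

2 September 2009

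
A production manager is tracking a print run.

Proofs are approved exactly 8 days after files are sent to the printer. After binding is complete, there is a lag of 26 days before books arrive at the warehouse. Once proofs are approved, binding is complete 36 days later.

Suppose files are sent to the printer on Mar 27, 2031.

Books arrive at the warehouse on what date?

Jun 5, 2031

Files are sent to the printer: Mar 27, 2031.
Proofs are approved: Mar 27, 2031 + 8 days = Apr 4, 2031.
Binding is complete: Apr 4, 2031 + 36 days = May 10, 2031.
Books arrive at the warehouse: May 10, 2031 + 26 days = Jun 5, 2031.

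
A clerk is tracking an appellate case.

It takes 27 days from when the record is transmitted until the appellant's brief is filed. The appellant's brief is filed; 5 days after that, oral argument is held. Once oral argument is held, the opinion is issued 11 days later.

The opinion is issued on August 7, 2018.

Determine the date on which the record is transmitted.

The opinion is issued: Aug 7, 2018.
Oral argument is held: Aug 7, 2018 − 11 days = Jul 27, 2018.
The appellant's brief is filed: Jul 27, 2018 − 5 days = Jul 22, 2018.
The record is transmitted: Jul 22, 2018 − 27 days = Jun 25, 2018.

June 25, 2018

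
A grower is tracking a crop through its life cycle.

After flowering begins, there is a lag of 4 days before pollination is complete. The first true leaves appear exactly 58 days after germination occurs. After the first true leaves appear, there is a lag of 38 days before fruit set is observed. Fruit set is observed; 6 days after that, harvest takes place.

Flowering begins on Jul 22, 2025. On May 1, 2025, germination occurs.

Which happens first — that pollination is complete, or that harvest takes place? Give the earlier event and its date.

Flowering begins: Jul 22, 2025.
Pollination is complete: Jul 22, 2025 + 4 days = Jul 26, 2025.
Germination occurs: May 1, 2025.
The first true leaves appear: May 1, 2025 + 58 days = Jun 28, 2025.
Fruit set is observed: Jun 28, 2025 + 38 days = Aug 5, 2025.
Harvest takes place: Aug 5, 2025 + 6 days = Aug 11, 2025.
Comparing: pollination is complete on Jul 26, 2025 vs harvest takes place on Aug 11, 2025. Earlier: pollination is complete.

Pollination is complete — Jul 26, 2025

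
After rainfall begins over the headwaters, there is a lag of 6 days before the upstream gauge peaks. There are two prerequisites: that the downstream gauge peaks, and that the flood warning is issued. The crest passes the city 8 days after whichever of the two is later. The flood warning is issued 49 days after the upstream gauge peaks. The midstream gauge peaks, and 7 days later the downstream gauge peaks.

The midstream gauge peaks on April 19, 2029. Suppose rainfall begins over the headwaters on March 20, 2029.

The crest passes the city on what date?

May 22, 2029

The midstream gauge peaks: Apr 19, 2029.
The downstream gauge peaks: Apr 19, 2029 + 7 days = Apr 26, 2029.
Rainfall begins over the headwaters: Mar 20, 2029.
The upstream gauge peaks: Mar 20, 2029 + 6 days = Mar 26, 2029.
The flood warning is issued: Mar 26, 2029 + 49 days = May 14, 2029.
Both prerequisites met — the downstream gauge peaks (Apr 26, 2029), the flood warning is issued (May 14, 2029); the later is May 14, 2029.
The crest passes the city: May 14, 2029 + 8 days = May 22, 2029.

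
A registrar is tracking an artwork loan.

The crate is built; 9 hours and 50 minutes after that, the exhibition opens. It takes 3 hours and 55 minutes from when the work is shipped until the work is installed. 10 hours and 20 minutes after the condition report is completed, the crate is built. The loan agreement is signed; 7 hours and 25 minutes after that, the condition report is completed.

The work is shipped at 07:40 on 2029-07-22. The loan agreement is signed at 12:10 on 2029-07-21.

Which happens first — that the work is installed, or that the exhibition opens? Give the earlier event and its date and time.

The work is shipped: 07:40 Jul 22, 2029.
The work is installed: 07:40 Jul 22, 2029 + 3h55m = 11:35 Jul 22, 2029.
The loan agreement is signed: 12:10 Jul 21, 2029.
The condition report is completed: 12:10 Jul 21, 2029 + 7h25m = 19:35 Jul 21, 2029.
The crate is built: 19:35 Jul 21, 2029 + 10h20m = 05:55 Jul 22, 2029.
The exhibition opens: 05:55 Jul 22, 2029 + 9h50m = 15:45 Jul 22, 2029.
Comparing: the work is installed at 11:35 Jul 22, 2029 vs the exhibition opens at 15:45 Jul 22, 2029. Earlier: the work is installed.

The work is installed — 11:35 on 2029-07-22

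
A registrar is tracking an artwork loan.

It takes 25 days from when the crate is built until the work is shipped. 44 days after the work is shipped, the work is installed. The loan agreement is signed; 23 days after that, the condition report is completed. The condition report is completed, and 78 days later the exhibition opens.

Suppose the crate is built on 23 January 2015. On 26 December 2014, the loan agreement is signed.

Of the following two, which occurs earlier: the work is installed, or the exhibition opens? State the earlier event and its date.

The work is installed — 2 April 2015

The crate is built: Jan 23, 2015.
The work is shipped: Jan 23, 2015 + 25 days = Feb 17, 2015.
The work is installed: Feb 17, 2015 + 44 days = Apr 2, 2015.
The loan agreement is signed: Dec 26, 2014.
The condition report is completed: Dec 26, 2014 + 23 days = Jan 18, 2015.
The exhibition opens: Jan 18, 2015 + 78 days = Apr 6, 2015.
Comparing: the work is installed on Apr 2, 2015 vs the exhibition opens on Apr 6, 2015. Earlier: the work is installed.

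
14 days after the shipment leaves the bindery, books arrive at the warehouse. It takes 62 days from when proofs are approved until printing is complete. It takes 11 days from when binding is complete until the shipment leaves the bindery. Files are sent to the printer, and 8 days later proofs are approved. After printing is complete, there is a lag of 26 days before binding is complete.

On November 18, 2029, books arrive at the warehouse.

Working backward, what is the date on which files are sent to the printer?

July 20, 2029

Books arrive at the warehouse: Nov 18, 2029.
The shipment leaves the bindery: Nov 18, 2029 − 14 days = Nov 4, 2029.
Binding is complete: Nov 4, 2029 − 11 days = Oct 24, 2029.
Printing is complete: Oct 24, 2029 − 26 days = Sep 28, 2029.
Proofs are approved: Sep 28, 2029 − 62 days = Jul 28, 2029.
Files are sent to the printer: Jul 28, 2029 − 8 days = Jul 20, 2029.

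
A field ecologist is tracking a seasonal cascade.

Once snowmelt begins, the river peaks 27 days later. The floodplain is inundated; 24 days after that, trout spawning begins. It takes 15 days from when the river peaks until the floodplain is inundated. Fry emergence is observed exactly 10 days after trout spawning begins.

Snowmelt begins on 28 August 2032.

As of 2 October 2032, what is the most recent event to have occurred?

The river peaks

Snowmelt begins: Aug 28, 2032.
The river peaks: Aug 28, 2032 + 27 days = Sep 24, 2032.
The floodplain is inundated: Sep 24, 2032 + 15 days = Oct 9, 2032.
Trout spawning begins: Oct 9, 2032 + 24 days = Nov 2, 2032.
Fry emergence is observed: Nov 2, 2032 + 10 days = Nov 12, 2032.
Oct 2, 2032 falls between when the river peaks (Sep 24, 2032) and when the floodplain is inundated (Oct 9, 2032).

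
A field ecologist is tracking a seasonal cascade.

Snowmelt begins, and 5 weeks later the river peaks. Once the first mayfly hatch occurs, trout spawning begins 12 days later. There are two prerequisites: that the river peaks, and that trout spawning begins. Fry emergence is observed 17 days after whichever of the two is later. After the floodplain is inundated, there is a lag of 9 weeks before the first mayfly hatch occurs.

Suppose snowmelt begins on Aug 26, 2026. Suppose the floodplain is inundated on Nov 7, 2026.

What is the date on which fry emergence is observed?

Snowmelt begins: Aug 26, 2026.
The river peaks: Aug 26, 2026 + 5 weeks = Sep 30, 2026.
The floodplain is inundated: Nov 7, 2026.
The first mayfly hatch occurs: Nov 7, 2026 + 9 weeks = Jan 9, 2027.
Trout spawning begins: Jan 9, 2027 + 12 days = Jan 21, 2027.
Both prerequisites met — the river peaks (Sep 30, 2026), trout spawning begins (Jan 21, 2027); the later is Jan 21, 2027.
Fry emergence is observed: Jan 21, 2027 + 17 days = Feb 7, 2027.

Feb 7, 2027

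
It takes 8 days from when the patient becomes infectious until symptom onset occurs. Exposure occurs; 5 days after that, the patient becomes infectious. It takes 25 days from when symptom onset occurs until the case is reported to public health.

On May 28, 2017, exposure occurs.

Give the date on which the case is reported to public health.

Exposure occurs: May 28, 2017.
The patient becomes infectious: May 28, 2017 + 5 days = Jun 2, 2017.
Symptom onset occurs: Jun 2, 2017 + 8 days = Jun 10, 2017.
The case is reported to public health: Jun 10, 2017 + 25 days = Jul 5, 2017.

Jul 5, 2017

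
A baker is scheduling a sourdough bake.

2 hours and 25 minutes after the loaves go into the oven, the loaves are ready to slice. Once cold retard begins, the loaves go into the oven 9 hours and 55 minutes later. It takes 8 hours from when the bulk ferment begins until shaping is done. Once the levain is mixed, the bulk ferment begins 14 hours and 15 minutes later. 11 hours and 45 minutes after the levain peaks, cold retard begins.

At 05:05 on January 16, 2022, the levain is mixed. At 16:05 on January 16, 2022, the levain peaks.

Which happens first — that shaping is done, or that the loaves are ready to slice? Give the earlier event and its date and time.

Shaping is done — 03:20 on January 17, 2022

The levain is mixed: 05:05 Jan 16, 2022.
The bulk ferment begins: 05:05 Jan 16, 2022 + 14h15m = 19:20 Jan 16, 2022.
Shaping is done: 19:20 Jan 16, 2022 + 8h = 03:20 Jan 17, 2022.
The levain peaks: 16:05 Jan 16, 2022.
Cold retard begins: 16:05 Jan 16, 2022 + 11h45m = 03:50 Jan 17, 2022.
The loaves go into the oven: 03:50 Jan 17, 2022 + 9h55m = 13:45 Jan 17, 2022.
The loaves are ready to slice: 13:45 Jan 17, 2022 + 2h25m = 16:10 Jan 17, 2022.
Comparing: shaping is done at 03:20 Jan 17, 2022 vs the loaves are ready to slice at 16:10 Jan 17, 2022. Earlier: shaping is done.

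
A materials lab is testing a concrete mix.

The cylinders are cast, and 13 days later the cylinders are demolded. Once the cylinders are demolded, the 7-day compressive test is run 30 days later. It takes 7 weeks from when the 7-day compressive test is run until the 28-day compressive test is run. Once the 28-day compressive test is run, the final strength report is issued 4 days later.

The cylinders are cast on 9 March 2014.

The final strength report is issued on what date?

The cylinders are cast: Mar 9, 2014.
The cylinders are demolded: Mar 9, 2014 + 13 days = Mar 22, 2014.
The 7-day compressive test is run: Mar 22, 2014 + 30 days = Apr 21, 2014.
The 28-day compressive test is run: Apr 21, 2014 + 7 weeks = Jun 9, 2014.
The final strength report is issued: Jun 9, 2014 + 4 days = Jun 13, 2014.

13 June 2014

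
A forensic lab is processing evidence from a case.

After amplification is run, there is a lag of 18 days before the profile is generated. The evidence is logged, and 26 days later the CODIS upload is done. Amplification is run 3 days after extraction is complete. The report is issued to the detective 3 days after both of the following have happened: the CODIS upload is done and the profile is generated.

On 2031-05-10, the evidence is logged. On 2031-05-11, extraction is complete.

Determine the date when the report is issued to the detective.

The evidence is logged: May 10, 2031.
The CODIS upload is done: May 10, 2031 + 26 days = Jun 5, 2031.
Extraction is complete: May 11, 2031.
Amplification is run: May 11, 2031 + 3 days = May 14, 2031.
The profile is generated: May 14, 2031 + 18 days = Jun 1, 2031.
Both prerequisites met — the CODIS upload is done (Jun 5, 2031), the profile is generated (Jun 1, 2031); the later is Jun 5, 2031.
The report is issued to the detective: Jun 5, 2031 + 3 days = Jun 8, 2031.

2031-06-08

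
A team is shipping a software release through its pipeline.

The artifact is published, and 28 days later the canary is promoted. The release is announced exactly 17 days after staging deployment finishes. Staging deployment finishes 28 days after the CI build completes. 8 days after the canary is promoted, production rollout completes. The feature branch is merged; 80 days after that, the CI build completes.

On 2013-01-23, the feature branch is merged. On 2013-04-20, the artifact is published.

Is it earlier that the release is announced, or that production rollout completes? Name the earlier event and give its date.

Production rollout completes — 2013-05-26

The feature branch is merged: Jan 23, 2013.
The CI build completes: Jan 23, 2013 + 80 days = Apr 13, 2013.
Staging deployment finishes: Apr 13, 2013 + 28 days = May 11, 2013.
The release is announced: May 11, 2013 + 17 days = May 28, 2013.
The artifact is published: Apr 20, 2013.
The canary is promoted: Apr 20, 2013 + 28 days = May 18, 2013.
Production rollout completes: May 18, 2013 + 8 days = May 26, 2013.
Comparing: the release is announced on May 28, 2013 vs production rollout completes on May 26, 2013. Earlier: production rollout completes.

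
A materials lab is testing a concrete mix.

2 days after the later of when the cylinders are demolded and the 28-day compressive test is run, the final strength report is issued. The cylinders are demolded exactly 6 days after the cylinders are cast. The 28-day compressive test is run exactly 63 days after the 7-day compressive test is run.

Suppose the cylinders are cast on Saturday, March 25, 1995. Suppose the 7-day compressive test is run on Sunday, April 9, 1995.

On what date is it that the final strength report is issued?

Tuesday, June 13, 1995

The cylinders are cast: Mar 25, 1995.
The cylinders are demolded: Mar 25, 1995 + 6 days = Mar 31, 1995.
The 7-day compressive test is run: Apr 9, 1995.
The 28-day compressive test is run: Apr 9, 1995 + 63 days = Jun 11, 1995.
Both prerequisites met — the cylinders are demolded (Mar 31, 1995), the 28-day compressive test is run (Jun 11, 1995); the later is Jun 11, 1995.
The final strength report is issued: Jun 11, 1995 + 2 days = Jun 13, 1995.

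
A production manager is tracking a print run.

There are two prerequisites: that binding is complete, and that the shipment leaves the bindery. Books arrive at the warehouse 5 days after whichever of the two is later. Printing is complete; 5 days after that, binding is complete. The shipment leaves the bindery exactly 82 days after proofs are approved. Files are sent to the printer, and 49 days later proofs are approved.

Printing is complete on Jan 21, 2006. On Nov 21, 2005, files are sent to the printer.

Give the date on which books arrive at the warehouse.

Printing is complete: Jan 21, 2006.
Binding is complete: Jan 21, 2006 + 5 days = Jan 26, 2006.
Files are sent to the printer: Nov 21, 2005.
Proofs are approved: Nov 21, 2005 + 49 days = Jan 9, 2006.
The shipment leaves the bindery: Jan 9, 2006 + 82 days = Apr 1, 2006.
Both prerequisites met — binding is complete (Jan 26, 2006), the shipment leaves the bindery (Apr 1, 2006); the later is Apr 1, 2006.
Books arrive at the warehouse: Apr 1, 2006 + 5 days = Apr 6, 2006.

Apr 6, 2006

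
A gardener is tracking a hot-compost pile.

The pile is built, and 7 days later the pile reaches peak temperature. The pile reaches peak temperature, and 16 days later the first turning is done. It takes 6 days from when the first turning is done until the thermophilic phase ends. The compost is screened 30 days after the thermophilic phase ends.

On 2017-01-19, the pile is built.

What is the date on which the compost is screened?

The pile is built: Jan 19, 2017.
The pile reaches peak temperature: Jan 19, 2017 + 7 days = Jan 26, 2017.
The first turning is done: Jan 26, 2017 + 16 days = Feb 11, 2017.
The thermophilic phase ends: Feb 11, 2017 + 6 days = Feb 17, 2017.
The compost is screened: Feb 17, 2017 + 30 days = Mar 19, 2017.

2017-03-19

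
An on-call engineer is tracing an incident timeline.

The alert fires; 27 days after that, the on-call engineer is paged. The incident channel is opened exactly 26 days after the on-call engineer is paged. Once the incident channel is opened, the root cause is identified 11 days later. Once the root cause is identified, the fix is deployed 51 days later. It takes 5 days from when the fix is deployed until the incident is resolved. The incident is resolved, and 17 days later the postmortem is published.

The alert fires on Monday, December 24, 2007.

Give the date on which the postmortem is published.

The alert fires: Dec 24, 2007.
The on-call engineer is paged: Dec 24, 2007 + 27 days = Jan 20, 2008.
The incident channel is opened: Jan 20, 2008 + 26 days = Feb 15, 2008.
The root cause is identified: Feb 15, 2008 + 11 days = Feb 26, 2008.
The fix is deployed: Feb 26, 2008 + 51 days = Apr 17, 2008.
The incident is resolved: Apr 17, 2008 + 5 days = Apr 22, 2008.
The postmortem is published: Apr 22, 2008 + 17 days = May 9, 2008.

Friday, May 9, 2008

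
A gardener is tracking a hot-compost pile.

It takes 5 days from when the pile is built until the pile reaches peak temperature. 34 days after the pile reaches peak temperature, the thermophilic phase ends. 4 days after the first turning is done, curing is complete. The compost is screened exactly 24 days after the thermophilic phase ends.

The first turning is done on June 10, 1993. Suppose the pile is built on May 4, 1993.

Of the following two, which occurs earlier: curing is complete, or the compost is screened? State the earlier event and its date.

The first turning is done: Jun 10, 1993.
Curing is complete: Jun 10, 1993 + 4 days = Jun 14, 1993.
The pile is built: May 4, 1993.
The pile reaches peak temperature: May 4, 1993 + 5 days = May 9, 1993.
The thermophilic phase ends: May 9, 1993 + 34 days = Jun 12, 1993.
The compost is screened: Jun 12, 1993 + 24 days = Jul 6, 1993.
Comparing: curing is complete on Jun 14, 1993 vs the compost is screened on Jul 6, 1993. Earlier: curing is complete.

Curing is complete — June 14, 1993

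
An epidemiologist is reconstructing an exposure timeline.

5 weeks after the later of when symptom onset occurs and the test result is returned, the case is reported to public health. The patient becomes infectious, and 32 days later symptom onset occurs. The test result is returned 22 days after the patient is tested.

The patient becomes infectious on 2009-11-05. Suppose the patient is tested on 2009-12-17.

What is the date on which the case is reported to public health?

2010-02-12

The patient becomes infectious: Nov 5, 2009.
Symptom onset occurs: Nov 5, 2009 + 32 days = Dec 7, 2009.
The patient is tested: Dec 17, 2009.
The test result is returned: Dec 17, 2009 + 22 days = Jan 8, 2010.
Both prerequisites met — symptom onset occurs (Dec 7, 2009), the test result is returned (Jan 8, 2010); the later is Jan 8, 2010.
The case is reported to public health: Jan 8, 2010 + 5 weeks = Feb 12, 2010.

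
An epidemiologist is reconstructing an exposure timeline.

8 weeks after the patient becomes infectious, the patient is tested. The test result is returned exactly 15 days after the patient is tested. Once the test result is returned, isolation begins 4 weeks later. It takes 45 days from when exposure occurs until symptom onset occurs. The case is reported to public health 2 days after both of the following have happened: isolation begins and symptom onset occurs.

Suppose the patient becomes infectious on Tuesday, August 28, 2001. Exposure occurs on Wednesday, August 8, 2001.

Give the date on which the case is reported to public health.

Friday, December 7, 2001

The patient becomes infectious: Aug 28, 2001.
The patient is tested: Aug 28, 2001 + 8 weeks = Oct 23, 2001.
The test result is returned: Oct 23, 2001 + 15 days = Nov 7, 2001.
Isolation begins: Nov 7, 2001 + 4 weeks = Dec 5, 2001.
Exposure occurs: Aug 8, 2001.
Symptom onset occurs: Aug 8, 2001 + 45 days = Sep 22, 2001.
Both prerequisites met — isolation begins (Dec 5, 2001), symptom onset occurs (Sep 22, 2001); the later is Dec 5, 2001.
The case is reported to public health: Dec 5, 2001 + 2 days = Dec 7, 2001.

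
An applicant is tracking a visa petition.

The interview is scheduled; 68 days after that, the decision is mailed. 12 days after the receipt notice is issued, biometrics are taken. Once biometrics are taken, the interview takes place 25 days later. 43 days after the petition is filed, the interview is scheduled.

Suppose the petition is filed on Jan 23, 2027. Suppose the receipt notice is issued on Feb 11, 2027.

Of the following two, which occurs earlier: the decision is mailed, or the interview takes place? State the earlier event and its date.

The petition is filed: Jan 23, 2027.
The interview is scheduled: Jan 23, 2027 + 43 days = Mar 7, 2027.
The decision is mailed: Mar 7, 2027 + 68 days = May 14, 2027.
The receipt notice is issued: Feb 11, 2027.
Biometrics are taken: Feb 11, 2027 + 12 days = Feb 23, 2027.
The interview takes place: Feb 23, 2027 + 25 days = Mar 20, 2027.
Comparing: the decision is mailed on May 14, 2027 vs the interview takes place on Mar 20, 2027. Earlier: the interview takes place.

The interview takes place — Mar 20, 2027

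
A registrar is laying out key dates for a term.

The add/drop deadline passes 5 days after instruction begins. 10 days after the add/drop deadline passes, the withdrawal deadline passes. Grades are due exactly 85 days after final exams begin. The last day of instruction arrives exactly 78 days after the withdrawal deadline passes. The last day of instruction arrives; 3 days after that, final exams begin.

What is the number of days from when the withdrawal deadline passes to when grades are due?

166 days

Causal path: the withdrawal deadline passes → the last day of instruction arrives → final exams begin → grades are due.
Total delay along the path: 78 + 3 + 85 = 166 days.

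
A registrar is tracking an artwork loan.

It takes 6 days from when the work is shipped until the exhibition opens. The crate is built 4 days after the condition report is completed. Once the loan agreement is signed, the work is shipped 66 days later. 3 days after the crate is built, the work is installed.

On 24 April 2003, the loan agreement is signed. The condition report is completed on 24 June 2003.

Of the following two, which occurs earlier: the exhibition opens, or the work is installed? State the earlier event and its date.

The work is installed — 1 July 2003

The loan agreement is signed: Apr 24, 2003.
The work is shipped: Apr 24, 2003 + 66 days = Jun 29, 2003.
The exhibition opens: Jun 29, 2003 + 6 days = Jul 5, 2003.
The condition report is completed: Jun 24, 2003.
The crate is built: Jun 24, 2003 + 4 days = Jun 28, 2003.
The work is installed: Jun 28, 2003 + 3 days = Jul 1, 2003.
Comparing: the exhibition opens on Jul 5, 2003 vs the work is installed on Jul 1, 2003. Earlier: the work is installed.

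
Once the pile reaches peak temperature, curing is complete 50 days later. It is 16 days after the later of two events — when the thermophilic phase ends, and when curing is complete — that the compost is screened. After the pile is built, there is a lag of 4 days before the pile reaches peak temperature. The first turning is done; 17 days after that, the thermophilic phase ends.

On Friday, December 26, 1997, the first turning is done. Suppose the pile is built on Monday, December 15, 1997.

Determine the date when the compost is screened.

Monday, February 23, 1998

The first turning is done: Dec 26, 1997.
The thermophilic phase ends: Dec 26, 1997 + 17 days = Jan 12, 1998.
The pile is built: Dec 15, 1997.
The pile reaches peak temperature: Dec 15, 1997 + 4 days = Dec 19, 1997.
Curing is complete: Dec 19, 1997 + 50 days = Feb 7, 1998.
Both prerequisites met — the thermophilic phase ends (Jan 12, 1998), curing is complete (Feb 7, 1998); the later is Feb 7, 1998.
The compost is screened: Feb 7, 1998 + 16 days = Feb 23, 1998.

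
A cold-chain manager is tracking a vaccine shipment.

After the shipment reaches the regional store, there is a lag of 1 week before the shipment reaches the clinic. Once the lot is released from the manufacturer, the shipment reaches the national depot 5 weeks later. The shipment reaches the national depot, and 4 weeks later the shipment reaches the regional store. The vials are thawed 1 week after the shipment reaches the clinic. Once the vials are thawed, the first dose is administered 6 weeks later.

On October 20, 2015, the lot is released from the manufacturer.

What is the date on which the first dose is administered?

February 16, 2016

The lot is released from the manufacturer: Oct 20, 2015.
The shipment reaches the national depot: Oct 20, 2015 + 5 weeks = Nov 24, 2015.
The shipment reaches the regional store: Nov 24, 2015 + 4 weeks = Dec 22, 2015.
The shipment reaches the clinic: Dec 22, 2015 + 1 week = Dec 29, 2015.
The vials are thawed: Dec 29, 2015 + 1 week = Jan 5, 2016.
The first dose is administered: Jan 5, 2016 + 6 weeks = Feb 16, 2016.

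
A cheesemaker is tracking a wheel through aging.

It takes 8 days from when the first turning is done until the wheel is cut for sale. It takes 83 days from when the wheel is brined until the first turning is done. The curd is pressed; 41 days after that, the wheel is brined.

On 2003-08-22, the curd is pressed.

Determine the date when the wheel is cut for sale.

The curd is pressed: Aug 22, 2003.
The wheel is brined: Aug 22, 2003 + 41 days = Oct 2, 2003.
The first turning is done: Oct 2, 2003 + 83 days = Dec 24, 2003.
The wheel is cut for sale: Dec 24, 2003 + 8 days = Jan 1, 2004.

2004-01-01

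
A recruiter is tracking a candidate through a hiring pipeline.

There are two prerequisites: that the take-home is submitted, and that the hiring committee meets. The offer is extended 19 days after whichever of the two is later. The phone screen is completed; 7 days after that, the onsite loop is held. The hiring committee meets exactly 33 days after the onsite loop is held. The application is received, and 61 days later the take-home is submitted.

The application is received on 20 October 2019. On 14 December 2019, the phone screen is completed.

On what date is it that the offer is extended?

11 February 2020

The application is received: Oct 20, 2019.
The take-home is submitted: Oct 20, 2019 + 61 days = Dec 20, 2019.
The phone screen is completed: Dec 14, 2019.
The onsite loop is held: Dec 14, 2019 + 7 days = Dec 21, 2019.
The hiring committee meets: Dec 21, 2019 + 33 days = Jan 23, 2020.
Both prerequisites met — the take-home is submitted (Dec 20, 2019), the hiring committee meets (Jan 23, 2020); the later is Jan 23, 2020.
The offer is extended: Jan 23, 2020 + 19 days = Feb 11, 2020.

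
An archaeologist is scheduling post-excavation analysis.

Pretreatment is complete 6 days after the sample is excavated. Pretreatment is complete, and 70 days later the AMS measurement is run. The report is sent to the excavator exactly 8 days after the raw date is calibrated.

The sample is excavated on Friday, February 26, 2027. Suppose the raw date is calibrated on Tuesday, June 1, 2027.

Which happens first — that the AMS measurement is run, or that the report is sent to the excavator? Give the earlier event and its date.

The AMS measurement is run — Thursday, May 13, 2027

The sample is excavated: Feb 26, 2027.
Pretreatment is complete: Feb 26, 2027 + 6 days = Mar 4, 2027.
The AMS measurement is run: Mar 4, 2027 + 70 days = May 13, 2027.
The raw date is calibrated: Jun 1, 2027.
The report is sent to the excavator: Jun 1, 2027 + 8 days = Jun 9, 2027.
Comparing: the AMS measurement is run on May 13, 2027 vs the report is sent to the excavator on Jun 9, 2027. Earlier: the AMS measurement is run.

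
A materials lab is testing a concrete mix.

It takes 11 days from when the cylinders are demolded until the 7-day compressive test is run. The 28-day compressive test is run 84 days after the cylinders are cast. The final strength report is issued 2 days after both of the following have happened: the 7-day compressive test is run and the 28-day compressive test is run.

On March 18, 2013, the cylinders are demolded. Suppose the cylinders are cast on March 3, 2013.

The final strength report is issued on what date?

May 28, 2013

The cylinders are demolded: Mar 18, 2013.
The 7-day compressive test is run: Mar 18, 2013 + 11 days = Mar 29, 2013.
The cylinders are cast: Mar 3, 2013.
The 28-day compressive test is run: Mar 3, 2013 + 84 days = May 26, 2013.
Both prerequisites met — the 7-day compressive test is run (Mar 29, 2013), the 28-day compressive test is run (May 26, 2013); the later is May 26, 2013.
The final strength report is issued: May 26, 2013 + 2 days = May 28, 2013.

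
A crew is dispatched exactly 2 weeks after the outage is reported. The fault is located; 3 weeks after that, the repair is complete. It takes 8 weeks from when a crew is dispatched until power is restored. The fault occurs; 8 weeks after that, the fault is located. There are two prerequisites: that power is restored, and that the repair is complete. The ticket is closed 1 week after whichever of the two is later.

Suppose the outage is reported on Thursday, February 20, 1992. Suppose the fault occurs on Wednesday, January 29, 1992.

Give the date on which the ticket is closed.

The outage is reported: Feb 20, 1992.
A crew is dispatched: Feb 20, 1992 + 2 weeks = Mar 5, 1992.
Power is restored: Mar 5, 1992 + 8 weeks = Apr 30, 1992.
The fault occurs: Jan 29, 1992.
The fault is located: Jan 29, 1992 + 8 weeks = Mar 25, 1992.
The repair is complete: Mar 25, 1992 + 3 weeks = Apr 15, 1992.
Both prerequisites met — power is restored (Apr 30, 1992), the repair is complete (Apr 15, 1992); the later is Apr 30, 1992.
The ticket is closed: Apr 30, 1992 + 1 week = May 7, 1992.

Thursday, May 7, 1992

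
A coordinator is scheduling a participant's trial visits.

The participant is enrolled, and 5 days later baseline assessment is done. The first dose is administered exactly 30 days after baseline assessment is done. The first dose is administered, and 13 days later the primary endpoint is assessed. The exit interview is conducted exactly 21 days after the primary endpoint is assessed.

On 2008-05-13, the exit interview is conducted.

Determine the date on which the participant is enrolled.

The exit interview is conducted: May 13, 2008.
The primary endpoint is assessed: May 13, 2008 − 21 days = Apr 22, 2008.
The first dose is administered: Apr 22, 2008 − 13 days = Apr 9, 2008.
Baseline assessment is done: Apr 9, 2008 − 30 days = Mar 10, 2008.
The participant is enrolled: Mar 10, 2008 − 5 days = Mar 5, 2008.

2008-03-05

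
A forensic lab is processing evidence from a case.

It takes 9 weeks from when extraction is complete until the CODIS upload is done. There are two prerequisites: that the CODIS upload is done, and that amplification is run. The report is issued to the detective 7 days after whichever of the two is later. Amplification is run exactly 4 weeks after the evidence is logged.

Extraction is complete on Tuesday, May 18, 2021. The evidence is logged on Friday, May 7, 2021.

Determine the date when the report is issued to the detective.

Tuesday, July 27, 2021

Extraction is complete: May 18, 2021.
The CODIS upload is done: May 18, 2021 + 9 weeks = Jul 20, 2021.
The evidence is logged: May 7, 2021.
Amplification is run: May 7, 2021 + 4 weeks = Jun 4, 2021.
Both prerequisites met — the CODIS upload is done (Jul 20, 2021), amplification is run (Jun 4, 2021); the later is Jul 20, 2021.
The report is issued to the detective: Jul 20, 2021 + 7 days = Jul 27, 2021.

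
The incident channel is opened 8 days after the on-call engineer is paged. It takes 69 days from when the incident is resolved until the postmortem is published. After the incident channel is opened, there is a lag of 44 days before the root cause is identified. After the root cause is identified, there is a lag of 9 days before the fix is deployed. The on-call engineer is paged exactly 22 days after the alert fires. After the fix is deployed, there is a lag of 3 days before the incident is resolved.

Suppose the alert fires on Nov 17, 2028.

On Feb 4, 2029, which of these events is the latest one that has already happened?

The alert fires: Nov 17, 2028.
The on-call engineer is paged: Nov 17, 2028 + 22 days = Dec 9, 2028.
The incident channel is opened: Dec 9, 2028 + 8 days = Dec 17, 2028.
The root cause is identified: Dec 17, 2028 + 44 days = Jan 30, 2029.
The fix is deployed: Jan 30, 2029 + 9 days = Feb 8, 2029.
The incident is resolved: Feb 8, 2029 + 3 days = Feb 11, 2029.
The postmortem is published: Feb 11, 2029 + 69 days = Apr 21, 2029.
Feb 4, 2029 falls between when the root cause is identified (Jan 30, 2029) and when the fix is deployed (Feb 8, 2029).

The root cause is identified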